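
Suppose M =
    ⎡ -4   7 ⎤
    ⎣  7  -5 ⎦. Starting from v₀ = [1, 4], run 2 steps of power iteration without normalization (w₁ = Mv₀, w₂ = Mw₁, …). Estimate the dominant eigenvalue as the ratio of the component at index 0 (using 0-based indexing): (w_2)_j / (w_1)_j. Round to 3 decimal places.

λ ≈ -7.792

w1 = Mv₀ = ((-4)·1 + 7·4; 7·1 + (-5)·4) = (24, -13)
w2 = Mw1 = ((-4)·24 + 7·(-13); 7·24 + (-5)·(-13)) = (-187, 233)
Ratio at component: -187 / 24 = -7.792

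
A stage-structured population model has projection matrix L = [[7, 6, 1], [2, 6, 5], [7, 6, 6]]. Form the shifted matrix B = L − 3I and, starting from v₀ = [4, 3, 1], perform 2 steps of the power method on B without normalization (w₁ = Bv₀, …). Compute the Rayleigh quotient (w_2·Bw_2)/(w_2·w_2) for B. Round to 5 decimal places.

11.84346

B = L − 3I has rows (4, 6, 1); (2, 3, 5); (7, 6, 3)
w1 = Bv₀ = (35, 22, 49)
w2 = Bw1 = (321, 381, 524)
Bw2 = (4094, 4405, 6105)
w2·Bw2 = 6191499; w2·w2 = 522778; μ ≈ 6191499/522778 = 11.84346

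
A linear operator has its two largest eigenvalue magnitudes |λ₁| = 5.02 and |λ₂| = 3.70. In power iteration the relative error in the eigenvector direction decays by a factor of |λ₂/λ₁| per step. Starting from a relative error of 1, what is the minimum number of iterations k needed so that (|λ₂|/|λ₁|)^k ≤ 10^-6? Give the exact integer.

|λ₂/λ₁| = 3.70/5.02 = 0.73705
Need k ≥ ln(10^-6) / ln(0.73705) = -13.8155 / -0.3051 ≈ 45.282
Smallest integer k satisfying the bound: 46

46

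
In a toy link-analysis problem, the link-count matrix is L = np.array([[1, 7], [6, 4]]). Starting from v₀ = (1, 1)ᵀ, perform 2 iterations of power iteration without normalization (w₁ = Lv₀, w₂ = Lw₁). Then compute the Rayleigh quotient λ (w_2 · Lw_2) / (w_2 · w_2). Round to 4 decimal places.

w1 = Lv₀ = (1·1 + 7·1; 6·1 + 4·1) = (8, 10)
w2 = Lw1 = (1·8 + 7·10; 6·8 + 4·10) = (78, 88)
Lw2 = (694, 820)
w2·Lw2 = 78·694 + 88·820 = 126292; w2·w2 = 78·78 + 88·88 = 13828
λ ≈ 126292/13828 = 9.1331

9.1331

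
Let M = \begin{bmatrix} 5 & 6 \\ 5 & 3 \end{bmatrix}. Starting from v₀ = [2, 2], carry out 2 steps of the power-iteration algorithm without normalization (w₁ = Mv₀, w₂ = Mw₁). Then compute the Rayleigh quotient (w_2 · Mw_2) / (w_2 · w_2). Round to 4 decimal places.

λ ≈ 9.5712

w1 = Mv₀ = (5·2 + 6·2; 5·2 + 3·2) = (22, 16)
w2 = Mw1 = (5·22 + 6·16; 5·22 + 3·16) = (206, 158)
Mw2 = (1978, 1504)
w2·Mw2 = 206·1978 + 158·1504 = 645100; w2·w2 = 206·206 + 158·158 = 67400
λ ≈ 645100/67400 = 9.5712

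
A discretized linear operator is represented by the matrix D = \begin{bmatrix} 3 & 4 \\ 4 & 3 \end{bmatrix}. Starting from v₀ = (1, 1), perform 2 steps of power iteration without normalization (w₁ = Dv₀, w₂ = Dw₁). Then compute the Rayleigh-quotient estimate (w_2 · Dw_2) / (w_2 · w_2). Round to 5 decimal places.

λ ≈ 7.00000

w1 = Dv₀ = (7, 7)
w2 = Dw1 = (49, 49)
Dw2 = (343, 343)
w2·Dw2 = 49·343 + 49·343 = 33614; w2·w2 = 49·49 + 49·49 = 4802
λ ≈ 33614/4802 = 7.00000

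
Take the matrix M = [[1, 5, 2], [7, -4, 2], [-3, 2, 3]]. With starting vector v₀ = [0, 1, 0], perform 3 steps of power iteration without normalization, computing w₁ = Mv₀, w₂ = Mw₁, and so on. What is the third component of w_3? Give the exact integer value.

92

w1 = Mv₀ = (1·0 + 5·1 + 2·0; 7·0 + (-4)·1 + 2·0; (-3)·0 + 2·1 + 3·0) = (5, -4, 2)
w2 = Mw1 = (1·5 + 5·(-4) + 2·2; 7·5 + (-4)·(-4) + 2·2; (-3)·5 + 2·(-4) + 3·2) = (-11, 55, -17)
w3 = Mw2 = (230, -331, 92)
The requested component of w3 is 92.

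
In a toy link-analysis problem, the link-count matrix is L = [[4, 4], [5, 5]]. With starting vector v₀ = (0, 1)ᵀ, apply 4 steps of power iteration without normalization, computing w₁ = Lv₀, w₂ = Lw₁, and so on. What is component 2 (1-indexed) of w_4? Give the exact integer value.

w1 = Lv₀ = (4, 5)
w2 = Lw1 = (36, 45)
w3 = Lw2 = (324, 405)
w4 = Lw3 = (2916, 3645)
The requested component of w4 is 3645.

3645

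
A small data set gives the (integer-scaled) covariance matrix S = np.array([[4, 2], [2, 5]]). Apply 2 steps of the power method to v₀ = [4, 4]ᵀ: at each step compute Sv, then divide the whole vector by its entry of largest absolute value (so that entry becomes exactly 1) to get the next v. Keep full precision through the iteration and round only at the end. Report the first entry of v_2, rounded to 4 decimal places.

Sv0 = (24.00000, 28.00000); divide by 28.00000 → v1 = (0.85714, 1.00000)
Sv1 = (5.42857, 6.71429); divide by 6.71429 → v2 = (0.80851, 1.00000)
Requested entry of v2: 152/188 = 0.8085

0.8085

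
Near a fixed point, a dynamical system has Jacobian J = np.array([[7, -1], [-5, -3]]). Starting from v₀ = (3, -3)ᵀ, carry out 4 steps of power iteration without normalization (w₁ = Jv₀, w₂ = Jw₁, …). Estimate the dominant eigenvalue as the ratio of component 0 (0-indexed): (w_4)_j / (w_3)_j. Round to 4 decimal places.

7.4273

w1 = Jv₀ = (7·3 + (-1)·(-3); (-5)·3 + (-3)·(-3)) = (24, -6)
w2 = Jw1 = (7·24 + (-1)·(-6); (-5)·24 + (-3)·(-6)) = (174, -102)
w3 = Jw2 = (1320, -564)
w4 = Jw3 = (9804, -4908)
Ratio at component: 9804 / 1320 = 7.4273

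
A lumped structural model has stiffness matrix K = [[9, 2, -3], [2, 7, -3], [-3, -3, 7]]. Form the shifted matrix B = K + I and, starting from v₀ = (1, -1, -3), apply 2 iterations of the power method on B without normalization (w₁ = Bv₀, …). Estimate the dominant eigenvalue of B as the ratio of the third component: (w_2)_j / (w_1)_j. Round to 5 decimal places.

μ ≈ 10.50000

B = K + I has rows (10, 2, -3); (2, 8, -3); (-3, -3, 8)
w1 = Bv₀ = (10·1 + 2·(-1) + (-3)·(-3); 2·1 + 8·(-1) + (-3)·(-3); (-3)·1 + (-3)·(-1) + 8·(-3)) = (17, 3, -24)
w2 = Bw1 = (10·17 + 2·3 + (-3)·(-24); 2·17 + 8·3 + (-3)·(-24); (-3)·17 + (-3)·3 + 8·(-24)) = (248, 130, -252)
Ratio: -252/-24 = 10.50000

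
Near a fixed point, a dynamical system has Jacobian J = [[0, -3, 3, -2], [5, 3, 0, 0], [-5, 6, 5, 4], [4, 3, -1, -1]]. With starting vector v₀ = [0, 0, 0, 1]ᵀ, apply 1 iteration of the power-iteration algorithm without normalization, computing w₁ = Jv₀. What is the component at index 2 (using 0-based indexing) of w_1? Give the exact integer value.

4

w1 = Jv₀ = (0·0 + (-3)·0 + 3·0 + (-2)·1; 5·0 + 3·0 + 0·0 + 0·1; (-5)·0 + 6·0 + 5·0 + 4·1; 4·0 + 3·0 + (-1)·0 + (-1)·1) = (-2, 0, 4, -1)
The requested component of w1 is 4.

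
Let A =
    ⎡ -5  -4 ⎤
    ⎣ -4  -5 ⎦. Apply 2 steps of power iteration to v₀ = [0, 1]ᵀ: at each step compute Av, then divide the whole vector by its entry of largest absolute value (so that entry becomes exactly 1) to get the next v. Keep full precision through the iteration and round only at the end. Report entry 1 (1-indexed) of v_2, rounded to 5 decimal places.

0.97561

Av0 = (-4.000000, -5.000000); divide by -5.000000 → v1 = (0.800000, 1.000000)
Av1 = (-8.000000, -8.200000); divide by -8.200000 → v2 = (0.975610, 1.000000)
Requested entry of v2: 40/41 = 0.97561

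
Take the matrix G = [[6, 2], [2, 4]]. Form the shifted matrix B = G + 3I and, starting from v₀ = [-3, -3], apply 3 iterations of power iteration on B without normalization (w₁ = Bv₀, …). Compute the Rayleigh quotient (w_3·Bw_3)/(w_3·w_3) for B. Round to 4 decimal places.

B = G + 3I has rows (9, 2); (2, 7)
w1 = Bv₀ = (9·(-3) + 2·(-3); 2·(-3) + 7·(-3)) = (-33, -27)
w2 = Bw1 = (9·(-33) + 2·(-27); 2·(-33) + 7·(-27)) = (-351, -255)
w3 = Bw2 = (-3669, -2487)
Bw3 = (-37995, -24747)
w3·Bw3 = 200949444; w3·w3 = 19646730; μ ≈ 200949444/19646730 = 10.2281

μ ≈ 10.2281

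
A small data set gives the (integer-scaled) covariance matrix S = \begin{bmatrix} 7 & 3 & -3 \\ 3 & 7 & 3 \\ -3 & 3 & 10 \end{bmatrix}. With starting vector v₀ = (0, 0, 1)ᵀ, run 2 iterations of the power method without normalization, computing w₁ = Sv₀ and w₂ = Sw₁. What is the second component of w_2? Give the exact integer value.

w1 = Sv₀ = (7·0 + 3·0 + (-3)·1; 3·0 + 7·0 + 3·1; (-3)·0 + 3·0 + 10·1) = (-3, 3, 10)
w2 = Sw1 = (7·(-3) + 3·3 + (-3)·10; 3·(-3) + 7·3 + 3·10; (-3)·(-3) + 3·3 + 10·10) = (-42, 42, 118)
The requested component of w2 is 42.

42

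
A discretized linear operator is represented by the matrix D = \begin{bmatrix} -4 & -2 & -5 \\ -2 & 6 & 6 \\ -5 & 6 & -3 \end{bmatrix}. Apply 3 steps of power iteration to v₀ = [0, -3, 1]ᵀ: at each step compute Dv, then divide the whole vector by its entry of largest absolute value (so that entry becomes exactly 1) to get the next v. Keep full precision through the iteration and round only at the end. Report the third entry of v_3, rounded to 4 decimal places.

1.0000

Dv0 = (1.00000, -12.00000, -21.00000); divide by -21.00000 → v1 = (-0.04762, 0.57143, 1.00000)
Dv1 = (-5.95238, 9.52381, 0.66667); divide by 9.52381 → v2 = (-0.62500, 1.00000, 0.07000)
Dv2 = (0.15000, 7.67000, 8.91500); divide by 8.91500 → v3 = (0.01683, 0.86035, 1.00000)
Requested entry of v3: -1783/-1783 = 1.0000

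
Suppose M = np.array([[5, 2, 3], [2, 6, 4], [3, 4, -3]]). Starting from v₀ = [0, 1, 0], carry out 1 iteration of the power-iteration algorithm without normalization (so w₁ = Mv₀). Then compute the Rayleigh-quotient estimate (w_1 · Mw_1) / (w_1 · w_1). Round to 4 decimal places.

w1 = Mv₀ = (5·0 + 2·1 + 3·0; 2·0 + 6·1 + 4·0; 3·0 + 4·1 + (-3)·0) = (2, 6, 4)
Mw1 = (34, 56, 18)
w1·Mw1 = 2·34 + 6·56 + 4·18 = 476; w1·w1 = 2·2 + 6·6 + 4·4 = 56
λ ≈ 476/56 = 8.5000

8.5000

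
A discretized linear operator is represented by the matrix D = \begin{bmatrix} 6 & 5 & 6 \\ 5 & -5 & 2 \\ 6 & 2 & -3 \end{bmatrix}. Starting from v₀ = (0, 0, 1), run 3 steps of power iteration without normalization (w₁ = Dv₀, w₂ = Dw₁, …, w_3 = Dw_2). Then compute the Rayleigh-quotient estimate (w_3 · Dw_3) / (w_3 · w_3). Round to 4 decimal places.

8.8931

w1 = Dv₀ = (6, 2, -3)
w2 = Dw1 = (28, 14, 49)
w3 = Dw2 = (532, 168, 49)
Dw3 = (4326, 1918, 3381)
w3·Dw3 = 532·4326 + 168·1918 + 49·3381 = 2789325; w3·w3 = 532·532 + 168·168 + 49·49 = 313649
λ ≈ 2789325/313649 = 8.8931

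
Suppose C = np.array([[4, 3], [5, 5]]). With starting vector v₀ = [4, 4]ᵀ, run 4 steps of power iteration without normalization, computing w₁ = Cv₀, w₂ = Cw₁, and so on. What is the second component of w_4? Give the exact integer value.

w1 = Cv₀ = (4·4 + 3·4; 5·4 + 5·4) = (28, 40)
w2 = Cw1 = (4·28 + 3·40; 5·28 + 5·40) = (232, 340)
w3 = Cw2 = (1948, 2860)
w4 = Cw3 = (16372, 24040)
The requested component of w4 is 24040.

24040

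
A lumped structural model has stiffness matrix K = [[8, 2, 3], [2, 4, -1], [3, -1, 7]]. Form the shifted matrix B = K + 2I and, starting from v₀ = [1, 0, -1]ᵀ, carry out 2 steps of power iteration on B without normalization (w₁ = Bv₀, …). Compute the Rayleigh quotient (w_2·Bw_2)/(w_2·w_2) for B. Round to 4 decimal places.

B = K + 2I has rows (10, 2, 3); (2, 6, -1); (3, -1, 9)
w1 = Bv₀ = (7, 3, -6)
w2 = Bw1 = (58, 38, -36)
Bw2 = (548, 380, -188)
w2·Bw2 = 52992; w2·w2 = 6104; μ ≈ 52992/6104 = 8.6815

μ ≈ 8.6815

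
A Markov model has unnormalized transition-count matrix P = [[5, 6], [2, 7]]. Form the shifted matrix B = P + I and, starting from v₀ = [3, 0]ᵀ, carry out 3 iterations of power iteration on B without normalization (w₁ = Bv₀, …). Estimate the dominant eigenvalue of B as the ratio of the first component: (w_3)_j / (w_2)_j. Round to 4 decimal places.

B = P + I has rows (6, 6); (2, 8)
w1 = Bv₀ = (18, 6)
w2 = Bw1 = (144, 84)
w3 = Bw2 = (1368, 960)
Ratio: 1368/144 = 9.5000

μ ≈ 9.5000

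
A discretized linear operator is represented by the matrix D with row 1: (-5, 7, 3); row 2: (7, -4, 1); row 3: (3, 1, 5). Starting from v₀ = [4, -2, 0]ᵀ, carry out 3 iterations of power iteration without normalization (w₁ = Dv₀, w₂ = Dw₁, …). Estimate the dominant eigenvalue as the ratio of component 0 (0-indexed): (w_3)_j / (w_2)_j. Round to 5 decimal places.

w1 = Dv₀ = (-34, 36, 10)
w2 = Dw1 = (452, -372, -16)
w3 = Dw2 = (-4912, 4636, 904)
Ratio at component: -4912 / 452 = -10.86726

-10.86726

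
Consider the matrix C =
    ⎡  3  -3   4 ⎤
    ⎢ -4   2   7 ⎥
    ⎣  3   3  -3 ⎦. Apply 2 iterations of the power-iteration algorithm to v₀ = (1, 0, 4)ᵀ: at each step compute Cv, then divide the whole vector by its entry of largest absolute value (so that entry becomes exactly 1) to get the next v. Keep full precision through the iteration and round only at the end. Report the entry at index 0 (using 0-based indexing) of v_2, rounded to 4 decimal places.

Cv0 = (19.00000, 24.00000, -9.00000); divide by 24.00000 → v1 = (0.79167, 1.00000, -0.37500)
Cv1 = (-2.12500, -3.79167, 6.50000); divide by 6.50000 → v2 = (-0.32692, -0.58333, 1.00000)
Requested entry of v2: -51/156 = -0.3269

-0.3269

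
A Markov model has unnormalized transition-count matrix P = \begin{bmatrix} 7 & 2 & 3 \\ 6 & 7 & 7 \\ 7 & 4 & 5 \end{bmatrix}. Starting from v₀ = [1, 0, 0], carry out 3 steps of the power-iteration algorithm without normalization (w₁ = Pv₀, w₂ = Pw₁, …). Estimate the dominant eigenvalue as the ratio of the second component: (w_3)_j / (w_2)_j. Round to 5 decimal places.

16.38346

w1 = Pv₀ = (7·1 + 2·0 + 3·0; 6·1 + 7·0 + 7·0; 7·1 + 4·0 + 5·0) = (7, 6, 7)
w2 = Pw1 = (7·7 + 2·6 + 3·7; 6·7 + 7·6 + 7·7; 7·7 + 4·6 + 5·7) = (82, 133, 108)
w3 = Pw2 = (1164, 2179, 1646)
Ratio at component: 2179 / 133 = 16.38346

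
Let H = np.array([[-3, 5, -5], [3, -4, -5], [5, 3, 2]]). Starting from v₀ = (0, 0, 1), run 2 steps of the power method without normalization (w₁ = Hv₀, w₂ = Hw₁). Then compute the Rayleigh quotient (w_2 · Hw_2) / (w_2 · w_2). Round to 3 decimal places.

w1 = Hv₀ = ((-3)·0 + 5·0 + (-5)·1; 3·0 + (-4)·0 + (-5)·1; 5·0 + 3·0 + 2·1) = (-5, -5, 2)
w2 = Hw1 = ((-3)·(-5) + 5·(-5) + (-5)·2; 3·(-5) + (-4)·(-5) + (-5)·2; 5·(-5) + 3·(-5) + 2·2) = (-20, -5, -36)
Hw2 = (215, 140, -187)
w2·Hw2 = (-20)·215 + (-5)·140 + (-36)·(-187) = 1732; w2·w2 = (-20)·(-20) + (-5)·(-5) + (-36)·(-36) = 1721
λ ≈ 1732/1721 = 1.006

λ ≈ 1.006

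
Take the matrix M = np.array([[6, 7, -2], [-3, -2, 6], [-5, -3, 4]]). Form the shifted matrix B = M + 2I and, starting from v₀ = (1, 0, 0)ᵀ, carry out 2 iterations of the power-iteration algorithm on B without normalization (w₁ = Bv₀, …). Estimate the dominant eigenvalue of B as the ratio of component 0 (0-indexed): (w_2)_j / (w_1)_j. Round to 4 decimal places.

B = M + 2I has rows (8, 7, -2); (-3, 0, 6); (-5, -3, 6)
w1 = Bv₀ = (8, -3, -5)
w2 = Bw1 = (53, -54, -61)
Ratio: 53/8 = 6.6250

μ ≈ 6.6250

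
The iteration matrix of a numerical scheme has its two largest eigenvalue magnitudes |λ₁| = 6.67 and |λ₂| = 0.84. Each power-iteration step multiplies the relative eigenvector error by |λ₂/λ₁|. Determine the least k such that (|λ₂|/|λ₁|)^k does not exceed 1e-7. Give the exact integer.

8

|λ₂/λ₁| = 0.84/6.67 = 0.12594
Need k ≥ ln(1e-7) / ln(0.12594) = -16.1181 / -2.0720 ≈ 7.779
Smallest integer k satisfying the bound: 8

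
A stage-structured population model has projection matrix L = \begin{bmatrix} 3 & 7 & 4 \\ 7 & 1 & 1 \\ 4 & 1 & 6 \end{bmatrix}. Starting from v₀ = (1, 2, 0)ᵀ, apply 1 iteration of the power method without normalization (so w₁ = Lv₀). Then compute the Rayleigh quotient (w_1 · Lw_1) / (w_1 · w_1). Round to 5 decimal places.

λ ≈ 10.41872

w1 = Lv₀ = (3·1 + 7·2 + 4·0; 7·1 + 1·2 + 1·0; 4·1 + 1·2 + 6·0) = (17, 9, 6)
Lw1 = (138, 134, 113)
w1·Lw1 = 17·138 + 9·134 + 6·113 = 4230; w1·w1 = 17·17 + 9·9 + 6·6 = 406
λ ≈ 4230/406 = 10.41872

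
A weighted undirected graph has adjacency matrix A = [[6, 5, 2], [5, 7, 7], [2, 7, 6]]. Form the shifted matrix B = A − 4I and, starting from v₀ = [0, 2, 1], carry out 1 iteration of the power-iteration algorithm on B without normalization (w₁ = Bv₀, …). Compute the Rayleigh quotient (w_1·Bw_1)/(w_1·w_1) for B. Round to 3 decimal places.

μ ≈ 11.506

B = A − 4I has rows (2, 5, 2); (5, 3, 7); (2, 7, 2)
w1 = Bv₀ = (2·0 + 5·2 + 2·1; 5·0 + 3·2 + 7·1; 2·0 + 7·2 + 2·1) = (12, 13, 16)
Bw1 = (121, 211, 147)
w1·Bw1 = 6547; w1·w1 = 569; μ ≈ 6547/569 = 11.506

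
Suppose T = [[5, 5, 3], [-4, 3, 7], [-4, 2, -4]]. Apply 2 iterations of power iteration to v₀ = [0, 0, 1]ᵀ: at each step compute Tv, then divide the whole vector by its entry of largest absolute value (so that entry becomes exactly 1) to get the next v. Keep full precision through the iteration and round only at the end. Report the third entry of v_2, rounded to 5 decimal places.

Tv0 = (3.000000, 7.000000, -4.000000); divide by 7.000000 → v1 = (0.428571, 1.000000, -0.571429)
Tv1 = (5.428571, -2.714286, 2.571429); divide by 5.428571 → v2 = (1.000000, -0.500000, 0.473684)
Requested entry of v2: 18/38 = 0.47368

0.47368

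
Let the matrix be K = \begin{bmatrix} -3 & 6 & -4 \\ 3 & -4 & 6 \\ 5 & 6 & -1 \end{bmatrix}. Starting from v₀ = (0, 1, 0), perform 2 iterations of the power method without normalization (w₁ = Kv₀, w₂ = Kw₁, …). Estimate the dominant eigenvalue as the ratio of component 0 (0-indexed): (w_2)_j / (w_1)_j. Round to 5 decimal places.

w1 = Kv₀ = (6, -4, 6)
w2 = Kw1 = (-66, 70, 0)
Ratio at component: -66 / 6 = -11.00000

-11.00000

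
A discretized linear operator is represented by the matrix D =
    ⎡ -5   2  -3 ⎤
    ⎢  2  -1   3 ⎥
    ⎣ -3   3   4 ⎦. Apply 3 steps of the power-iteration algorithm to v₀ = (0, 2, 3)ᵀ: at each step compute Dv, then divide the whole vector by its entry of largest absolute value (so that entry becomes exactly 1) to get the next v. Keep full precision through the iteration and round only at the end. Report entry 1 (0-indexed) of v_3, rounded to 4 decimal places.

0.4371

Dv0 = (-5.00000, 7.00000, 18.00000); divide by 18.00000 → v1 = (-0.27778, 0.38889, 1.00000)
Dv1 = (-0.83333, 2.05556, 6.00000); divide by 6.00000 → v2 = (-0.13889, 0.34259, 1.00000)
Dv2 = (-1.62037, 2.37963, 5.44444); divide by 5.44444 → v3 = (-0.29762, 0.43707, 1.00000)
Requested entry of v3: 257/588 = 0.4371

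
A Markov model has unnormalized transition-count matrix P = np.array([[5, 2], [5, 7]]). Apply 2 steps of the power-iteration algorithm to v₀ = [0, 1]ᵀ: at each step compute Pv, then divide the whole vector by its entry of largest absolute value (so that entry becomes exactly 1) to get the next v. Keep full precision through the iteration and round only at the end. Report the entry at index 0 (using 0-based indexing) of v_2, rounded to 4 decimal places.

Pv0 = (2.00000, 7.00000); divide by 7.00000 → v1 = (0.28571, 1.00000)
Pv1 = (3.42857, 8.42857); divide by 8.42857 → v2 = (0.40678, 1.00000)
Requested entry of v2: 24/59 = 0.4068

0.4068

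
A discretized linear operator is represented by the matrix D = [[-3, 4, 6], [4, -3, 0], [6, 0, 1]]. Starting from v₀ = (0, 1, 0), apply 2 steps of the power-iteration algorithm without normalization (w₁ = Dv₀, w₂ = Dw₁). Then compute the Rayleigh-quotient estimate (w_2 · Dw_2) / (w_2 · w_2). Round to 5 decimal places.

-8.29432

w1 = Dv₀ = ((-3)·0 + 4·1 + 6·0; 4·0 + (-3)·1 + 0·0; 6·0 + 0·1 + 1·0) = (4, -3, 0)
w2 = Dw1 = ((-3)·4 + 4·(-3) + 6·0; 4·4 + (-3)·(-3) + 0·0; 6·4 + 0·(-3) + 1·0) = (-24, 25, 24)
Dw2 = (316, -171, -120)
w2·Dw2 = (-24)·316 + 25·(-171) + 24·(-120) = -14739; w2·w2 = (-24)·(-24) + 25·25 + 24·24 = 1777
λ ≈ -14739/1777 = -8.29432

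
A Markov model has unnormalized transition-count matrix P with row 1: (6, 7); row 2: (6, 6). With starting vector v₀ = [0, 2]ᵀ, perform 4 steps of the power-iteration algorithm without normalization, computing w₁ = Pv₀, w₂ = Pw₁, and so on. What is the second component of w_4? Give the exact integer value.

w1 = Pv₀ = (14, 12)
w2 = Pw1 = (168, 156)
w3 = Pw2 = (2100, 1944)
w4 = Pw3 = (26208, 24264)
The requested component of w4 is 24264.

24264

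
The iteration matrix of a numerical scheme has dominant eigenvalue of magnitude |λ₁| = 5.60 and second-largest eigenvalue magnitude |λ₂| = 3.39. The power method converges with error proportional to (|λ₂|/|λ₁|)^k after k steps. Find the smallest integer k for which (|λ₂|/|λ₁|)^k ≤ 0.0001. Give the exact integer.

|λ₂/λ₁| = 3.39/5.60 = 0.60536
Need k ≥ ln(0.0001) / ln(0.60536) = -9.2103 / -0.5019 ≈ 18.350
Smallest integer k satisfying the bound: 19

19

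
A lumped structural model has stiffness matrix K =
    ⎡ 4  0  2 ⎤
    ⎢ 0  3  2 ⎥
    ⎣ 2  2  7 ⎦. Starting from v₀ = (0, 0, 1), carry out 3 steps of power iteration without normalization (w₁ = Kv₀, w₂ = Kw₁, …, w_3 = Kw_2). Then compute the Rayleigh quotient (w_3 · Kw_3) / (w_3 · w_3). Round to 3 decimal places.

λ ≈ 8.587

w1 = Kv₀ = (4·0 + 0·0 + 2·1; 0·0 + 3·0 + 2·1; 2·0 + 2·0 + 7·1) = (2, 2, 7)
w2 = Kw1 = (4·2 + 0·2 + 2·7; 0·2 + 3·2 + 2·7; 2·2 + 2·2 + 7·7) = (22, 20, 57)
w3 = Kw2 = (202, 174, 483)
Kw3 = (1774, 1488, 4133)
w3·Kw3 = 202·1774 + 174·1488 + 483·4133 = 2613499; w3·w3 = 202·202 + 174·174 + 483·483 = 304369
λ ≈ 2613499/304369 = 8.587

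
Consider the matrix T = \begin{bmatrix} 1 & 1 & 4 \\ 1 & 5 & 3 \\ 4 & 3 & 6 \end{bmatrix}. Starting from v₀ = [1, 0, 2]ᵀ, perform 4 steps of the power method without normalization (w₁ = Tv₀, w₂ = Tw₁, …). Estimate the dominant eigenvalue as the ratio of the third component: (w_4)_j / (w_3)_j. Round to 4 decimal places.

λ ≈ 10.0509

w1 = Tv₀ = (1·1 + 1·0 + 4·2; 1·1 + 5·0 + 3·2; 4·1 + 3·0 + 6·2) = (9, 7, 16)
w2 = Tw1 = (1·9 + 1·7 + 4·16; 1·9 + 5·7 + 3·16; 4·9 + 3·7 + 6·16) = (80, 92, 153)
w3 = Tw2 = (784, 999, 1514)
w4 = Tw3 = (7839, 10321, 15217)
Ratio at component: 15217 / 1514 = 10.0509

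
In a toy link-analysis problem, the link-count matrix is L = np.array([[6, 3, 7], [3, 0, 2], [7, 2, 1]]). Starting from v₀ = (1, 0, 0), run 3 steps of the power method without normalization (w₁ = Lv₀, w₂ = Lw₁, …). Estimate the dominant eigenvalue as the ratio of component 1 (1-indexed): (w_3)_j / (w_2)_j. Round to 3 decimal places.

w1 = Lv₀ = (6·1 + 3·0 + 7·0; 3·1 + 0·0 + 2·0; 7·1 + 2·0 + 1·0) = (6, 3, 7)
w2 = Lw1 = (6·6 + 3·3 + 7·7; 3·6 + 0·3 + 2·7; 7·6 + 2·3 + 1·7) = (94, 32, 55)
w3 = Lw2 = (1045, 392, 777)
Ratio at component: 1045 / 94 = 11.117

11.117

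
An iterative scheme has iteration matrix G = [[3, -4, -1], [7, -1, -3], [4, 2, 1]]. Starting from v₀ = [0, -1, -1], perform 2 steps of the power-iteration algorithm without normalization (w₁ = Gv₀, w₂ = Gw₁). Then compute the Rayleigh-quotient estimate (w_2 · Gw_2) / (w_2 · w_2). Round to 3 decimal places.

-0.706

w1 = Gv₀ = (3·0 + (-4)·(-1) + (-1)·(-1); 7·0 + (-1)·(-1) + (-3)·(-1); 4·0 + 2·(-1) + 1·(-1)) = (5, 4, -3)
w2 = Gw1 = (3·5 + (-4)·4 + (-1)·(-3); 7·5 + (-1)·4 + (-3)·(-3); 4·5 + 2·4 + 1·(-3)) = (2, 40, 25)
Gw2 = (-179, -101, 113)
w2·Gw2 = 2·(-179) + 40·(-101) + 25·113 = -1573; w2·w2 = 2·2 + 40·40 + 25·25 = 2229
λ ≈ -1573/2229 = -0.706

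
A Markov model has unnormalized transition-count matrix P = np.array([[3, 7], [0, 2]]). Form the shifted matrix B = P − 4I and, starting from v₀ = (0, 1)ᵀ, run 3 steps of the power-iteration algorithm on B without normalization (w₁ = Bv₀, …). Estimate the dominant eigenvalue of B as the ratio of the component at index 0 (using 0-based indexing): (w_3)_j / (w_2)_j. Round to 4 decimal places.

-2.3333

B = P − 4I has rows (-1, 7); (0, -2)
w1 = Bv₀ = ((-1)·0 + 7·1; 0·0 + (-2)·1) = (7, -2)
w2 = Bw1 = ((-1)·7 + 7·(-2); 0·7 + (-2)·(-2)) = (-21, 4)
w3 = Bw2 = (49, -8)
Ratio: 49/-21 = -2.3333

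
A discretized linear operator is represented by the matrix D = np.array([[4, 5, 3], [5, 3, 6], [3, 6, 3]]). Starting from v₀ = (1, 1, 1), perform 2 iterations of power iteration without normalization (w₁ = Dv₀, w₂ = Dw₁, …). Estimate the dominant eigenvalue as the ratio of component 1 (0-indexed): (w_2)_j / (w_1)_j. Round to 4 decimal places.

w1 = Dv₀ = (4·1 + 5·1 + 3·1; 5·1 + 3·1 + 6·1; 3·1 + 6·1 + 3·1) = (12, 14, 12)
w2 = Dw1 = (4·12 + 5·14 + 3·12; 5·12 + 3·14 + 6·12; 3·12 + 6·14 + 3·12) = (154, 174, 156)
Ratio at component: 174 / 14 = 12.4286

λ ≈ 12.4286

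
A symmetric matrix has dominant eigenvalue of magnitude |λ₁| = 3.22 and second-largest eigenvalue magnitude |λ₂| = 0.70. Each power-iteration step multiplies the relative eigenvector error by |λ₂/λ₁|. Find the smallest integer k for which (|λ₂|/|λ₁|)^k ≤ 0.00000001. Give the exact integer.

13

|λ₂/λ₁| = 0.70/3.22 = 0.21739
Need k ≥ ln(0.00000001) / ln(0.21739) = -18.4207 / -1.5261 ≈ 12.071
Smallest integer k satisfying the bound: 13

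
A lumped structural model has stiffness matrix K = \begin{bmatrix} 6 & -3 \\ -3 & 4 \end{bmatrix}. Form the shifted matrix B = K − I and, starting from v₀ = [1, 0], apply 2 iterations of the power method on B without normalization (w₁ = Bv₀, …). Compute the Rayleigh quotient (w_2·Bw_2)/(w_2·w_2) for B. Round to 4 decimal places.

μ ≈ 7.1617

B = K − I has rows (5, -3); (-3, 3)
w1 = Bv₀ = (5, -3)
w2 = Bw1 = (34, -24)
Bw2 = (242, -174)
w2·Bw2 = 12404; w2·w2 = 1732; μ ≈ 12404/1732 = 7.1617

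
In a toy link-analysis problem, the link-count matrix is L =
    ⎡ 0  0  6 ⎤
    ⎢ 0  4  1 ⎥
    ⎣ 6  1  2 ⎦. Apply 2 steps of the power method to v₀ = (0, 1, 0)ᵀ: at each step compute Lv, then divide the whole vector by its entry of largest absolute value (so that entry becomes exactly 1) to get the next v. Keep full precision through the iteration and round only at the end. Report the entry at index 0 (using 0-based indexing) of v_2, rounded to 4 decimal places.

Lv0 = (0.00000, 4.00000, 1.00000); divide by 4.00000 → v1 = (0.00000, 1.00000, 0.25000)
Lv1 = (1.50000, 4.25000, 1.50000); divide by 4.25000 → v2 = (0.35294, 1.00000, 0.35294)
Requested entry of v2: 6/17 = 0.3529

0.3529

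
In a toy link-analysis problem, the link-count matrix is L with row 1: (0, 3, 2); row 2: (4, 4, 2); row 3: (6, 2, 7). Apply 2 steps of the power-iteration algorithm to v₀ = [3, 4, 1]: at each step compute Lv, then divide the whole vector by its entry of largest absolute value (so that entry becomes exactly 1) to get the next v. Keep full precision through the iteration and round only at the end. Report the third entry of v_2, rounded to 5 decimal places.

1.00000

Lv0 = (14.000000, 30.000000, 33.000000); divide by 33.000000 → v1 = (0.424242, 0.909091, 1.000000)
Lv1 = (4.727273, 7.333333, 11.363636); divide by 11.363636 → v2 = (0.416000, 0.645333, 1.000000)
Requested entry of v2: 375/375 = 1.00000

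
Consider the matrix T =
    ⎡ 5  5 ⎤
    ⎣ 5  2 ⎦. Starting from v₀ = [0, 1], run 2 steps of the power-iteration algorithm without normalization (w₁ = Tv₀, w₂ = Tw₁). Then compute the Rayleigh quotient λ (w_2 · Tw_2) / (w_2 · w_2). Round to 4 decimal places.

8.6917

w1 = Tv₀ = (5·0 + 5·1; 5·0 + 2·1) = (5, 2)
w2 = Tw1 = (5·5 + 5·2; 5·5 + 2·2) = (35, 29)
Tw2 = (320, 233)
w2·Tw2 = 35·320 + 29·233 = 17957; w2·w2 = 35·35 + 29·29 = 2066
λ ≈ 17957/2066 = 8.6917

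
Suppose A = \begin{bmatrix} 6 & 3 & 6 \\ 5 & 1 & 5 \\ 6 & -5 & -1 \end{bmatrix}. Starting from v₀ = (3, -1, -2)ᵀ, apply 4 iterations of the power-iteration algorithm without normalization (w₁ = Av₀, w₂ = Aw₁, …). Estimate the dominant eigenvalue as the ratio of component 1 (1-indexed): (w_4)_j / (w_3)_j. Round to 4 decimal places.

9.7400

w1 = Av₀ = (6·3 + 3·(-1) + 6·(-2); 5·3 + 1·(-1) + 5·(-2); 6·3 + (-5)·(-1) + (-1)·(-2)) = (3, 4, 25)
w2 = Aw1 = (6·3 + 3·4 + 6·25; 5·3 + 1·4 + 5·25; 6·3 + (-5)·4 + (-1)·25) = (180, 144, -27)
w3 = Aw2 = (1350, 909, 387)
w4 = Aw3 = (13149, 9594, 3168)
Ratio at component: 13149 / 1350 = 9.7400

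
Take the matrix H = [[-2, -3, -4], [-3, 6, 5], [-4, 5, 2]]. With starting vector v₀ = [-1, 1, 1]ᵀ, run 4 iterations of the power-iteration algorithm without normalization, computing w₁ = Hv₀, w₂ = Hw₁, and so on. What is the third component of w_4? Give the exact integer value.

w1 = Hv₀ = ((-2)·(-1) + (-3)·1 + (-4)·1; (-3)·(-1) + 6·1 + 5·1; (-4)·(-1) + 5·1 + 2·1) = (-5, 14, 11)
w2 = Hw1 = ((-2)·(-5) + (-3)·14 + (-4)·11; (-3)·(-5) + 6·14 + 5·11; (-4)·(-5) + 5·14 + 2·11) = (-76, 154, 112)
w3 = Hw2 = (-758, 1712, 1298)
w4 = Hw3 = (-8812, 19036, 14188)
The requested component of w4 is 14188.

14188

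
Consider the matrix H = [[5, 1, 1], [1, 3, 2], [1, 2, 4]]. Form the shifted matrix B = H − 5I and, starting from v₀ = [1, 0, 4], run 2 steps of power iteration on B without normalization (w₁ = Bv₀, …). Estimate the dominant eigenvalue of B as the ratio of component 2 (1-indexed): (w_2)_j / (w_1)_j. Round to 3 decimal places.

B = H − 5I has rows (0, 1, 1); (1, -2, 2); (1, 2, -1)
w1 = Bv₀ = (0·1 + 1·0 + 1·4; 1·1 + (-2)·0 + 2·4; 1·1 + 2·0 + (-1)·4) = (4, 9, -3)
w2 = Bw1 = (0·4 + 1·9 + 1·(-3); 1·4 + (-2)·9 + 2·(-3); 1·4 + 2·9 + (-1)·(-3)) = (6, -20, 25)
Ratio: -20/9 = -2.222

-2.222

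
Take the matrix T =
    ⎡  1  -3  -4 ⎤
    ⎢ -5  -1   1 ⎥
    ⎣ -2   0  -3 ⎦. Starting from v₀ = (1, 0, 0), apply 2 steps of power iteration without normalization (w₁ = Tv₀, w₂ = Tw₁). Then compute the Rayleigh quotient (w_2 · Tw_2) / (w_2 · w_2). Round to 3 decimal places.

w1 = Tv₀ = (1·1 + (-3)·0 + (-4)·0; (-5)·1 + (-1)·0 + 1·0; (-2)·1 + 0·0 + (-3)·0) = (1, -5, -2)
w2 = Tw1 = (1·1 + (-3)·(-5) + (-4)·(-2); (-5)·1 + (-1)·(-5) + 1·(-2); (-2)·1 + 0·(-5) + (-3)·(-2)) = (24, -2, 4)
Tw2 = (14, -114, -60)
w2·Tw2 = 24·14 + (-2)·(-114) + 4·(-60) = 324; w2·w2 = 24·24 + (-2)·(-2) + 4·4 = 596
λ ≈ 324/596 = 0.544

0.544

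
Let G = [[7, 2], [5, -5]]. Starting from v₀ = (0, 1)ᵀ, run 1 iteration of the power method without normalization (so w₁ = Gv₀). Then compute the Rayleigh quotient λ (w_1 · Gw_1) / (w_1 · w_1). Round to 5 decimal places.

w1 = Gv₀ = (2, -5)
Gw1 = (4, 35)
w1·Gw1 = 2·4 + (-5)·35 = -167; w1·w1 = 2·2 + (-5)·(-5) = 29
λ ≈ -167/29 = -5.75862

-5.75862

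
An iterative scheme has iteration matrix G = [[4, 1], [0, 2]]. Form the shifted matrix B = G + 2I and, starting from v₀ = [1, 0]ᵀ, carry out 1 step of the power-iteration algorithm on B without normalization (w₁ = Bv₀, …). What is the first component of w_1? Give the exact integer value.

6

B = G + 2I has rows (6, 1); (0, 4)
w1 = Bv₀ = (6·1 + 1·0; 0·1 + 4·0) = (6, 0)
Requested component of w1: 6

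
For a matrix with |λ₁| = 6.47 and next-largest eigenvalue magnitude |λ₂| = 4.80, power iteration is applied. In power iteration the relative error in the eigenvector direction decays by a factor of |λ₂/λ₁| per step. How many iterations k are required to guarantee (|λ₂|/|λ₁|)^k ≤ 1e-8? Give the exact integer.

|λ₂/λ₁| = 4.80/6.47 = 0.74189
Need k ≥ ln(1e-8) / ln(0.74189) = -18.4207 / -0.2986 ≈ 61.698
Smallest integer k satisfying the bound: 62

62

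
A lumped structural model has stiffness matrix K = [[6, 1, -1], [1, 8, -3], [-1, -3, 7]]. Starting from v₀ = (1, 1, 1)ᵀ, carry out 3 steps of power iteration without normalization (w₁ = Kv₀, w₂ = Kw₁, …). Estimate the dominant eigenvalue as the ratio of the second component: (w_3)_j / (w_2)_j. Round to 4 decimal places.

w1 = Kv₀ = (6, 6, 3)
w2 = Kw1 = (39, 45, -3)
w3 = Kw2 = (282, 408, -195)
Ratio at component: 408 / 45 = 9.0667

9.0667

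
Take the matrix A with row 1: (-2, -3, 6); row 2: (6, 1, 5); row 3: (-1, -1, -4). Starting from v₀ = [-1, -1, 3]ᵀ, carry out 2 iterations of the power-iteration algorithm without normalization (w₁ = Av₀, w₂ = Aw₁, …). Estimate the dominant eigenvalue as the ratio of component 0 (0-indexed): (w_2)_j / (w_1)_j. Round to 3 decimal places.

w1 = Av₀ = ((-2)·(-1) + (-3)·(-1) + 6·3; 6·(-1) + 1·(-1) + 5·3; (-1)·(-1) + (-1)·(-1) + (-4)·3) = (23, 8, -10)
w2 = Aw1 = ((-2)·23 + (-3)·8 + 6·(-10); 6·23 + 1·8 + 5·(-10); (-1)·23 + (-1)·8 + (-4)·(-10)) = (-130, 96, 9)
Ratio at component: -130 / 23 = -5.652

λ ≈ -5.652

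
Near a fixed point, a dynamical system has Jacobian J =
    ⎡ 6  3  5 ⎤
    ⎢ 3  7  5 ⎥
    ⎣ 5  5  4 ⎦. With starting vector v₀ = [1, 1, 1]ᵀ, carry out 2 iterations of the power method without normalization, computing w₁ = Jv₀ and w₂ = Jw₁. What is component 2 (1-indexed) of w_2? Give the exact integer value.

217

w1 = Jv₀ = (14, 15, 14)
w2 = Jw1 = (199, 217, 201)
The requested component of w2 is 217.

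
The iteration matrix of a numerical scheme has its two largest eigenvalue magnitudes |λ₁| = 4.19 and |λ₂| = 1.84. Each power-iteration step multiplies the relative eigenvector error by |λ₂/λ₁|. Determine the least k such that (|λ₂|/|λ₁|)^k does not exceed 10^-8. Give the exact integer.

23

|λ₂/λ₁| = 1.84/4.19 = 0.43914
Need k ≥ ln(10^-8) / ln(0.43914) = -18.4207 / -0.8229 ≈ 22.384
Smallest integer k satisfying the bound: 23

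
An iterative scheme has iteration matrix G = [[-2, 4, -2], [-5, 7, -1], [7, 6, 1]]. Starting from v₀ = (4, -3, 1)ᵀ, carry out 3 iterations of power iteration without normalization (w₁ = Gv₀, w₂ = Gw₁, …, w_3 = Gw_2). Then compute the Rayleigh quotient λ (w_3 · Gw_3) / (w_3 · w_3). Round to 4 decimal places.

0.9039

w1 = Gv₀ = ((-2)·4 + 4·(-3) + (-2)·1; (-5)·4 + 7·(-3) + (-1)·1; 7·4 + 6·(-3) + 1·1) = (-22, -42, 11)
w2 = Gw1 = ((-2)·(-22) + 4·(-42) + (-2)·11; (-5)·(-22) + 7·(-42) + (-1)·11; 7·(-22) + 6·(-42) + 1·11) = (-146, -195, -395)
w3 = Gw2 = (302, -240, -2587)
Gw3 = (3610, -603, -1913)
w3·Gw3 = 302·3610 + (-240)·(-603) + (-2587)·(-1913) = 6183871; w3·w3 = 302·302 + (-240)·(-240) + (-2587)·(-2587) = 6841373
λ ≈ 6183871/6841373 = 0.9039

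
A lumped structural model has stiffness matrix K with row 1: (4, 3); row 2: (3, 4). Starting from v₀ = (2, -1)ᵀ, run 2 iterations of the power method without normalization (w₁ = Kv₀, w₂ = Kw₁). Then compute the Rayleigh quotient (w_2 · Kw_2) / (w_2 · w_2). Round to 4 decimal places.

6.9776

w1 = Kv₀ = (5, 2)
w2 = Kw1 = (26, 23)
Kw2 = (173, 170)
w2·Kw2 = 26·173 + 23·170 = 8408; w2·w2 = 26·26 + 23·23 = 1205
λ ≈ 8408/1205 = 6.9776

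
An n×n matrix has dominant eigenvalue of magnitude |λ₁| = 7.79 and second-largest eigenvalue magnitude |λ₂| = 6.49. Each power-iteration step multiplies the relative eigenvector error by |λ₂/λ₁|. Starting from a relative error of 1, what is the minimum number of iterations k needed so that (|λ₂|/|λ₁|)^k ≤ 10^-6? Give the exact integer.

76

|λ₂/λ₁| = 6.49/7.79 = 0.83312
Need k ≥ ln(10^-6) / ln(0.83312) = -13.8155 / -0.1826 ≈ 75.669
Smallest integer k satisfying the bound: 76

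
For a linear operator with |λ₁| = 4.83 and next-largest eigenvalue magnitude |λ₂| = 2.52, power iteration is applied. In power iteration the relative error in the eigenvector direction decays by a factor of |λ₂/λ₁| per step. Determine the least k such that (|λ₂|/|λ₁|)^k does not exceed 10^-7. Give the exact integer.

25

|λ₂/λ₁| = 2.52/4.83 = 0.52174
Need k ≥ ln(10^-7) / ln(0.52174) = -16.1181 / -0.6506 ≈ 24.775
Smallest integer k satisfying the bound: 25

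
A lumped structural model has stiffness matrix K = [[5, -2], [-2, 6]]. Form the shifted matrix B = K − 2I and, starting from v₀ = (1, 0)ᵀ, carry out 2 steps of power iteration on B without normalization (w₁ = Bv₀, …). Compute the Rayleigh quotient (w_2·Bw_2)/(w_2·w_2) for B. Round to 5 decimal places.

μ ≈ 5.53151

B = K − 2I has rows (3, -2); (-2, 4)
w1 = Bv₀ = (3·1 + (-2)·0; (-2)·1 + 4·0) = (3, -2)
w2 = Bw1 = (3·3 + (-2)·(-2); (-2)·3 + 4·(-2)) = (13, -14)
Bw2 = (67, -82)
w2·Bw2 = 2019; w2·w2 = 365; μ ≈ 2019/365 = 5.53151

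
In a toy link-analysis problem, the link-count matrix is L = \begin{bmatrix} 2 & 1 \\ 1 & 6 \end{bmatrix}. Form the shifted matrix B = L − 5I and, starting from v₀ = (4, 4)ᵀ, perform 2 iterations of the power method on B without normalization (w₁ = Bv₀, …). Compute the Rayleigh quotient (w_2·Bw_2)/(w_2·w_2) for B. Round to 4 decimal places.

B = L − 5I has rows (-3, 1); (1, 1)
w1 = Bv₀ = ((-3)·4 + 1·4; 1·4 + 1·4) = (-8, 8)
w2 = Bw1 = ((-3)·(-8) + 1·8; 1·(-8) + 1·8) = (32, 0)
Bw2 = (-96, 32)
w2·Bw2 = -3072; w2·w2 = 1024; μ ≈ -3072/1024 = -3.0000

-3.0000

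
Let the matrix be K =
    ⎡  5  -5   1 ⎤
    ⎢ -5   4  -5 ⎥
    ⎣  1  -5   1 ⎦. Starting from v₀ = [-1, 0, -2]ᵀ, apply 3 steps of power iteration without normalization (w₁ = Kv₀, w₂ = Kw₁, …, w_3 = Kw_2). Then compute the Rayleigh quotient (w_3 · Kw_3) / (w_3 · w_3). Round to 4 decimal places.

11.2725

w1 = Kv₀ = (-7, 15, -3)
w2 = Kw1 = (-113, 110, -85)
w3 = Kw2 = (-1200, 1430, -748)
Kw3 = (-13898, 15460, -9098)
w3·Kw3 = (-1200)·(-13898) + 1430·15460 + (-748)·(-9098) = 45590704; w3·w3 = (-1200)·(-1200) + 1430·1430 + (-748)·(-748) = 4044404
λ ≈ 45590704/4044404 = 11.2725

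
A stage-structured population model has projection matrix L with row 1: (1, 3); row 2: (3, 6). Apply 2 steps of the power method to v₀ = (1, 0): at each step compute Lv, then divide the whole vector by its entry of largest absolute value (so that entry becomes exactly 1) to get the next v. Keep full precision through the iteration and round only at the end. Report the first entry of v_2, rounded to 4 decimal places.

Lv0 = (1.00000, 3.00000); divide by 3.00000 → v1 = (0.33333, 1.00000)
Lv1 = (3.33333, 7.00000); divide by 7.00000 → v2 = (0.47619, 1.00000)
Requested entry of v2: 10/21 = 0.4762

0.4762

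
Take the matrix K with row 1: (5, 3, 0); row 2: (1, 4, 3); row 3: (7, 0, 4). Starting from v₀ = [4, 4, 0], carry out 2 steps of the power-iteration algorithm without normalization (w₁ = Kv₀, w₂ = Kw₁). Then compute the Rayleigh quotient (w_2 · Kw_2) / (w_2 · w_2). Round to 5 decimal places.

w1 = Kv₀ = (5·4 + 3·4 + 0·0; 1·4 + 4·4 + 3·0; 7·4 + 0·4 + 4·0) = (32, 20, 28)
w2 = Kw1 = (5·32 + 3·20 + 0·28; 1·32 + 4·20 + 3·28; 7·32 + 0·20 + 4·28) = (220, 196, 336)
Kw2 = (1688, 2012, 2884)
w2·Kw2 = 220·1688 + 196·2012 + 336·2884 = 1734736; w2·w2 = 220·220 + 196·196 + 336·336 = 199712
λ ≈ 1734736/199712 = 8.68619

8.68619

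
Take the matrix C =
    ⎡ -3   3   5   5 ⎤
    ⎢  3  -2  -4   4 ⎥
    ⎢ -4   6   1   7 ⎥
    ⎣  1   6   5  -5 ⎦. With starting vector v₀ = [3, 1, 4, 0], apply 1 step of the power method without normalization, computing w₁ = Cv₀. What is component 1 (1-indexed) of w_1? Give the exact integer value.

14

w1 = Cv₀ = ((-3)·3 + 3·1 + 5·4 + 5·0; 3·3 + (-2)·1 + (-4)·4 + 4·0; (-4)·3 + 6·1 + 1·4 + 7·0; 1·3 + 6·1 + 5·4 + (-5)·0) = (14, -9, -2, 29)
The requested component of w1 is 14.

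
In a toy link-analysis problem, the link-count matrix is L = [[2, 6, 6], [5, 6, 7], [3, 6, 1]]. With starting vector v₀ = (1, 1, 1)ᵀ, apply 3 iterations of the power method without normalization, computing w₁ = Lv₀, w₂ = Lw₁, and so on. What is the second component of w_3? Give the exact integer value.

3588

w1 = Lv₀ = (14, 18, 10)
w2 = Lw1 = (196, 248, 160)
w3 = Lw2 = (2840, 3588, 2236)
The requested component of w3 is 3588.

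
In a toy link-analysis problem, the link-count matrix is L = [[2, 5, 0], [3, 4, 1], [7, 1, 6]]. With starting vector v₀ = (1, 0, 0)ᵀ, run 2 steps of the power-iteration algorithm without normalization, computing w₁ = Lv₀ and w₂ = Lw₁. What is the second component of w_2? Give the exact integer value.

w1 = Lv₀ = (2, 3, 7)
w2 = Lw1 = (19, 25, 59)
The requested component of w2 is 25.

25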